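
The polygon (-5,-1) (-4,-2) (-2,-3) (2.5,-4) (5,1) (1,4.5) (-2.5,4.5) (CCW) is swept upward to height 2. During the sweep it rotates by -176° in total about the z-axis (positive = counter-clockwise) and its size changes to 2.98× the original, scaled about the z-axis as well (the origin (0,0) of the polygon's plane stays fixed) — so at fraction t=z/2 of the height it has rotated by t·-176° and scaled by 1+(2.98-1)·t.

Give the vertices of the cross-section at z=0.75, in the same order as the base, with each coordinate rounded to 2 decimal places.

t = z/height = 0.75/2 = 0.375
s = 1 + (scale-1)·z/height = 1 + (2.98-1)·0.75/2 = 1.742500
θ = twist·z/height = -176°·0.75/2 = -66.0000° = -1.151917 rad
cos θ = 0.406737, sin θ = -0.913545 (intermediates below are computed at full precision and shown rounded to 5 d.p.)
v1: (-5,-1) → rotate → (-2.94723,4.16099) → ×s → (-5.13555,7.25053) → (-5.14,7.25)
v2: (-4,-2) → rotate → (-3.45404,2.84071) → ×s → (-6.01866,4.94993) → (-6.02,4.95)
v3: (-2,-3) → rotate → (-3.55411,0.60688) → ×s → (-6.19304,1.05749) → (-6.19,1.06)
v4: (2.5,-4) → rotate → (-2.63734,-3.91081) → ×s → (-4.59557,-6.81459) → (-4.60,-6.81)
v5: (5,1) → rotate → (2.94723,-4.16099) → ×s → (5.13555,-7.25053) → (5.14,-7.25)
v6: (1,4.5) → rotate → (4.51769,0.91677) → ×s → (7.87208,1.59747) → (7.87,1.60)
v7: (-2.5,4.5) → rotate → (3.09411,4.11418) → ×s → (5.39149,7.16896) → (5.39,7.17)

Cross-section at z=0.75: (-5.14,7.25) (-6.02,4.95) (-6.19,1.06) (-4.60,-6.81) (5.14,-7.25) (7.87,1.60) (5.39,7.17)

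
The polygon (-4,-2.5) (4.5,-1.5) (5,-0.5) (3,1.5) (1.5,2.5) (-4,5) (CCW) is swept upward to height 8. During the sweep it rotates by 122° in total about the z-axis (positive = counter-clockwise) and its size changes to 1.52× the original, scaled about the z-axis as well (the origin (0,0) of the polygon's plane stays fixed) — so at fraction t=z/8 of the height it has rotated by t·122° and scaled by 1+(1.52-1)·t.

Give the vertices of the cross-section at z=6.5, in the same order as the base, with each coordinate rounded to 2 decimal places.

t = z/height = 6.5/8 = 0.8125
s = 1 + (scale-1)·z/height = 1 + (1.52-1)·6.5/8 = 1.422500
θ = twist·z/height = 122°·6.5/8 = 99.1250° = 1.730058 rad
cos θ = -0.158589, sin θ = 0.987345 (intermediates below are computed at full precision and shown rounded to 5 d.p.)
v1: (-4,-2.5) → rotate → (3.10272,-3.55291) → ×s → (4.41362,-5.05401) → (4.41,-5.05)
v2: (4.5,-1.5) → rotate → (0.76737,4.68093) → ×s → (1.09158,6.65863) → (1.09,6.66)
v3: (5,-0.5) → rotate → (-0.29927,5.01602) → ×s → (-0.42571,7.13529) → (-0.43,7.14)
v4: (3,1.5) → rotate → (-1.95678,2.72415) → ×s → (-2.78352,3.87510) → (-2.78,3.88)
v5: (1.5,2.5) → rotate → (-2.70625,1.08454) → ×s → (-3.84963,1.54277) → (-3.85,1.54)
v6: (-4,5) → rotate → (-4.30237,-4.74232) → ×s → (-6.12012,-6.74595) → (-6.12,-6.75)

Cross-section at z=6.5: (4.41,-5.05) (1.09,6.66) (-0.43,7.14) (-2.78,3.88) (-3.85,1.54) (-6.12,-6.75)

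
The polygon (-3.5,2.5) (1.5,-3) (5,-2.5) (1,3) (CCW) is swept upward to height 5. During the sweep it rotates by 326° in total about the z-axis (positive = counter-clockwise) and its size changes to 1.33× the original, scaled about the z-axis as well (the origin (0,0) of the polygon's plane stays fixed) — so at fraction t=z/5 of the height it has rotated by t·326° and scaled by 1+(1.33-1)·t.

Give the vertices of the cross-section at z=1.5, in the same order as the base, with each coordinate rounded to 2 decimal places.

Cross-section at z=1.5: (-2.20,-4.18) (3.04,2.08) (1.98,5.82) (-3.42,0.64)

t = z/height = 1.5/5 = 0.3
s = 1 + (scale-1)·z/height = 1 + (1.33-1)·1.5/5 = 1.099000
θ = twist·z/height = 326°·1.5/5 = 97.8000° = 1.706932 rad
cos θ = -0.135716, sin θ = 0.990748 (intermediates below are computed at full precision and shown rounded to 5 d.p.)
v1: (-3.5,2.5) → rotate → (-2.00187,-3.80691) → ×s → (-2.20005,-4.18379) → (-2.20,-4.18)
v2: (1.5,-3) → rotate → (2.76867,1.89327) → ×s → (3.04277,2.08070) → (3.04,2.08)
v3: (5,-2.5) → rotate → (1.79829,5.29303) → ×s → (1.97632,5.81704) → (1.98,5.82)
v4: (1,3) → rotate → (-3.10796,0.58360) → ×s → (-3.41565,0.64138) → (-3.42,0.64)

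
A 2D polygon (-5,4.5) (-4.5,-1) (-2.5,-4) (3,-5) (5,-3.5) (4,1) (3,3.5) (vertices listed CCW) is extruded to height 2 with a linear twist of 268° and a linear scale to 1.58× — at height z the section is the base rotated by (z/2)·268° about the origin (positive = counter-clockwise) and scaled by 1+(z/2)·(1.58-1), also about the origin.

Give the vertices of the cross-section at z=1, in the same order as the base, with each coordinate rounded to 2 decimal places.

Cross-section at z=1: (0.30,-8.67) (4.96,-3.28) (5.95,1.26) (1.95,7.26) (-1.23,7.78) (-4.51,2.82) (-5.94,-0.35)

t = z/height = 1/2 = 0.5
s = 1 + (scale-1)·z/height = 1 + (1.58-1)·1/2 = 1.290000
θ = twist·z/height = 268°·1/2 = 134.0000° = 2.338741 rad
cos θ = -0.694658, sin θ = 0.719340 (intermediates below are computed at full precision and shown rounded to 5 d.p.)
v1: (-5,4.5) → rotate → (0.23626,-6.72266) → ×s → (0.30478,-8.67223) → (0.30,-8.67)
v2: (-4.5,-1) → rotate → (3.84530,-2.54237) → ×s → (4.96044,-3.27966) → (4.96,-3.28)
v3: (-2.5,-4) → rotate → (4.61401,0.98028) → ×s → (5.95207,1.26457) → (5.95,1.26)
v4: (3,-5) → rotate → (1.51272,5.63131) → ×s → (1.95141,7.26439) → (1.95,7.26)
v5: (5,-3.5) → rotate → (-0.95560,6.02800) → ×s → (-1.23273,7.77612) → (-1.23,7.78)
v6: (4,1) → rotate → (-3.49797,2.18270) → ×s → (-4.51239,2.81568) → (-4.51,2.82)
v7: (3,3.5) → rotate → (-4.60166,-0.27328) → ×s → (-5.93615,-0.35254) → (-5.94,-0.35)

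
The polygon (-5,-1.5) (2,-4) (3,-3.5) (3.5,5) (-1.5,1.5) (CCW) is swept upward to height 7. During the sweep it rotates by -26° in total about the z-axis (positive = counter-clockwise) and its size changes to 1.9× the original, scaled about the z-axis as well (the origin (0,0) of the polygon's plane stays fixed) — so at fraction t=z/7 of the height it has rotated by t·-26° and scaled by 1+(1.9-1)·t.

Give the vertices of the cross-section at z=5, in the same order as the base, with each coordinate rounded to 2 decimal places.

t = z/height = 5/7 = 0.714286
s = 1 + (scale-1)·z/height = 1 + (1.9-1)·5/7 = 1.642857
θ = twist·z/height = -26°·5/7 = -18.5714° = -0.324133 rad
cos θ = 0.947927, sin θ = -0.318487 (intermediates below are computed at full precision and shown rounded to 5 d.p.)
v1: (-5,-1.5) → rotate → (-5.21737,0.17054) → ×s → (-8.57139,0.28018) → (-8.57,0.28)
v2: (2,-4) → rotate → (0.62191,-4.42868) → ×s → (1.02171,-7.27569) → (1.02,-7.28)
v3: (3,-3.5) → rotate → (1.72908,-4.27321) → ×s → (2.84063,-7.02027) → (2.84,-7.02)
v4: (3.5,5) → rotate → (4.91018,3.62493) → ×s → (8.06672,5.95525) → (8.07,5.96)
v5: (-1.5,1.5) → rotate → (-0.94416,1.89962) → ×s → (-1.55112,3.12081) → (-1.55,3.12)

Cross-section at z=5: (-8.57,0.28) (1.02,-7.28) (2.84,-7.02) (8.07,5.96) (-1.55,3.12)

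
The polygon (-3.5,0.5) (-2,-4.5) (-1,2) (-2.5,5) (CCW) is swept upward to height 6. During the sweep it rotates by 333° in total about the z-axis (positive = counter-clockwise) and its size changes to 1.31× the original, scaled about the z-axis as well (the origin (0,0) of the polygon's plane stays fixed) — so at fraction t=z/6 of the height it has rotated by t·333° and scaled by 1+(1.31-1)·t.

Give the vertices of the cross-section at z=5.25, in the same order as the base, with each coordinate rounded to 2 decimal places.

t = z/height = 5.25/6 = 0.875
s = 1 + (scale-1)·z/height = 1 + (1.31-1)·5.25/6 = 1.271250
θ = twist·z/height = 333°·5.25/6 = 291.3750° = 5.085453 rad
cos θ = 0.364470, sin θ = -0.931215 (intermediates below are computed at full precision and shown rounded to 5 d.p.)
v1: (-3.5,0.5) → rotate → (-0.81004,3.44149) → ×s → (-1.02976,4.37499) → (-1.03,4.37)
v2: (-2,-4.5) → rotate → (-4.91941,0.22231) → ×s → (-6.25380,0.28261) → (-6.25,0.28)
v3: (-1,2) → rotate → (1.49796,1.66016) → ×s → (1.90428,2.11047) → (1.90,2.11)
v4: (-2.5,5) → rotate → (3.74490,4.15039) → ×s → (4.76070,5.27618) → (4.76,5.28)

Cross-section at z=5.25: (-1.03,4.37) (-6.25,0.28) (1.90,2.11) (4.76,5.28)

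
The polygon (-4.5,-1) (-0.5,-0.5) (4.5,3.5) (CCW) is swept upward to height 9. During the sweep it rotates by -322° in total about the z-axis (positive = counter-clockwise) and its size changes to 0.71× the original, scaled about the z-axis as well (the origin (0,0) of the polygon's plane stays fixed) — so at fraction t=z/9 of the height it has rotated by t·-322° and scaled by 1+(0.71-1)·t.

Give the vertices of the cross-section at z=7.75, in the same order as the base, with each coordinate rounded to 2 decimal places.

Cross-section at z=7.75: (0.32,-3.44) (0.32,-0.42) (-2.18,3.68)

t = z/height = 7.75/9 = 0.861111
s = 1 + (scale-1)·z/height = 1 + (0.71-1)·7.75/9 = 0.750278
θ = twist·z/height = -322°·7.75/9 = -277.2778° = -4.839410 rad
cos θ = 0.126680, sin θ = 0.991944 (intermediates below are computed at full precision and shown rounded to 5 d.p.)
v1: (-4.5,-1) → rotate → (0.42188,-4.59043) → ×s → (0.31653,-3.44409) → (0.32,-3.44)
v2: (-0.5,-0.5) → rotate → (0.43263,-0.55931) → ×s → (0.32459,-0.41964) → (0.32,-0.42)
v3: (4.5,3.5) → rotate → (-2.90174,4.90713) → ×s → (-2.17711,3.68171) → (-2.18,3.68)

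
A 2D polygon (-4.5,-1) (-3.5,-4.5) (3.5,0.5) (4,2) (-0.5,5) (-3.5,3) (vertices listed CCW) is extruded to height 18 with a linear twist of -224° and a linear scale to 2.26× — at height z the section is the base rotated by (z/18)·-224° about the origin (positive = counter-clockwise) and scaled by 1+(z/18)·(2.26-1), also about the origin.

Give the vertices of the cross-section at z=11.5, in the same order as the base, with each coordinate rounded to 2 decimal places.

t = z/height = 11.5/18 = 0.638889
s = 1 + (scale-1)·z/height = 1 + (2.26-1)·11.5/18 = 1.805000
θ = twist·z/height = -224°·11.5/18 = -143.1111° = -2.497760 rad
cos θ = -0.799801, sin θ = -0.600265 (intermediates below are computed at full precision and shown rounded to 5 d.p.)
v1: (-4.5,-1) → rotate → (2.99884,3.50099) → ×s → (5.41291,6.31929) → (5.41,6.32)
v2: (-3.5,-4.5) → rotate → (0.09811,5.70003) → ×s → (0.17709,10.28856) → (0.18,10.29)
v3: (3.5,0.5) → rotate → (-2.49917,-2.50083) → ×s → (-4.51100,-4.51400) → (-4.51,-4.51)
v4: (4,2) → rotate → (-1.99867,-4.00066) → ×s → (-3.60761,-7.22120) → (-3.61,-7.22)
v5: (-0.5,5) → rotate → (3.40123,-3.69887) → ×s → (6.13921,-6.67647) → (6.14,-6.68)
v6: (-3.5,3) → rotate → (4.60010,-0.29848) → ×s → (8.30318,-0.53875) → (8.30,-0.54)

Cross-section at z=11.5: (5.41,6.32) (0.18,10.29) (-4.51,-4.51) (-3.61,-7.22) (6.14,-6.68) (8.30,-0.54)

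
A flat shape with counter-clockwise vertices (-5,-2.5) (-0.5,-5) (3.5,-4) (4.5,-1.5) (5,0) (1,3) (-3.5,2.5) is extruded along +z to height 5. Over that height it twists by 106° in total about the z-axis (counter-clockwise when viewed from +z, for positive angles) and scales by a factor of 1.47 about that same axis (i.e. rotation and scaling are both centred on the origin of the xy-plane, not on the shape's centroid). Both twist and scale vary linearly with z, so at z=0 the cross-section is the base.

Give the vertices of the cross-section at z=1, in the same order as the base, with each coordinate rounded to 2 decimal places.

t = z/height = 1/5 = 0.2
s = 1 + (scale-1)·z/height = 1 + (1.47-1)·1/5 = 1.094000
θ = twist·z/height = 106°·1/5 = 21.2000° = 0.370010 rad
cos θ = 0.932324, sin θ = 0.361625 (intermediates below are computed at full precision and shown rounded to 5 d.p.)
v1: (-5,-2.5) → rotate → (-3.75756,-4.13893) → ×s → (-4.11077,-4.52799) → (-4.11,-4.53)
v2: (-0.5,-5) → rotate → (1.34196,-4.84243) → ×s → (1.46811,-5.29762) → (1.47,-5.30)
v3: (3.5,-4) → rotate → (4.70963,-2.46361) → ×s → (5.15234,-2.69519) → (5.15,-2.70)
v4: (4.5,-1.5) → rotate → (4.73789,0.22882) → ×s → (5.18326,0.25033) → (5.18,0.25)
v5: (5,0) → rotate → (4.66162,1.80812) → ×s → (5.09981,1.97809) → (5.10,1.98)
v6: (1,3) → rotate → (-0.15255,3.15860) → ×s → (-0.16689,3.45550) → (-0.17,3.46)
v7: (-3.5,2.5) → rotate → (-4.16719,1.06512) → ×s → (-4.55891,1.16525) → (-4.56,1.17)

Cross-section at z=1: (-4.11,-4.53) (1.47,-5.30) (5.15,-2.70) (5.18,0.25) (5.10,1.98) (-0.17,3.46) (-4.56,1.17)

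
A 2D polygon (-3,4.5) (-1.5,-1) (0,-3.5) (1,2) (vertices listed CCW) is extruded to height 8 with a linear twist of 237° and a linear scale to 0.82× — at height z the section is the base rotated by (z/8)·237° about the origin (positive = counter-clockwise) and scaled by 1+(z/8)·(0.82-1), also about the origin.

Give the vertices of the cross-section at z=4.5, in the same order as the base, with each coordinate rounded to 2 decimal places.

t = z/height = 4.5/8 = 0.5625
s = 1 + (scale-1)·z/height = 1 + (0.82-1)·4.5/8 = 0.898750
θ = twist·z/height = 237°·4.5/8 = 133.3125° = 2.326742 rad
cos θ = -0.685977, sin θ = 0.727623 (intermediates below are computed at full precision and shown rounded to 5 d.p.)
v1: (-3,4.5) → rotate → (-1.21637,-5.26977) → ×s → (-1.09321,-4.73620) → (-1.09,-4.74)
v2: (-1.5,-1) → rotate → (1.75659,-0.40546) → ×s → (1.57873,-0.36440) → (1.58,-0.36)
v3: (0,-3.5) → rotate → (2.54668,2.40092) → ×s → (2.28883,2.15783) → (2.29,2.16)
v4: (1,2) → rotate → (-2.14122,-0.64433) → ×s → (-1.92442,-0.57909) → (-1.92,-0.58)

Cross-section at z=4.5: (-1.09,-4.74) (1.58,-0.36) (2.29,2.16) (-1.92,-0.58)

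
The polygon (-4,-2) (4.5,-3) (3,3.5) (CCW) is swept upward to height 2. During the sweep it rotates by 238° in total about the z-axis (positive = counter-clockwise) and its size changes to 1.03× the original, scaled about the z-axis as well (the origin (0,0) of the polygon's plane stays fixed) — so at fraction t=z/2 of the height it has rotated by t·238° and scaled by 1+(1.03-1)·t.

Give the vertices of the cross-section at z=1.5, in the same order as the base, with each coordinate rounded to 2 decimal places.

Cross-section at z=1.5: (4.14,1.94) (-4.52,3.19) (-3.16,-3.50)

t = z/height = 1.5/2 = 0.75
s = 1 + (scale-1)·z/height = 1 + (1.03-1)·1.5/2 = 1.022500
θ = twist·z/height = 238°·1.5/2 = 178.5000° = 3.115413 rad
cos θ = -0.999657, sin θ = 0.026177 (intermediates below are computed at full precision and shown rounded to 5 d.p.)
v1: (-4,-2) → rotate → (4.05098,1.89461) → ×s → (4.14213,1.93724) → (4.14,1.94)
v2: (4.5,-3) → rotate → (-4.41993,3.11677) → ×s → (-4.51938,3.18690) → (-4.52,3.19)
v3: (3,3.5) → rotate → (-3.09059,-3.42027) → ×s → (-3.16013,-3.49723) → (-3.16,-3.50)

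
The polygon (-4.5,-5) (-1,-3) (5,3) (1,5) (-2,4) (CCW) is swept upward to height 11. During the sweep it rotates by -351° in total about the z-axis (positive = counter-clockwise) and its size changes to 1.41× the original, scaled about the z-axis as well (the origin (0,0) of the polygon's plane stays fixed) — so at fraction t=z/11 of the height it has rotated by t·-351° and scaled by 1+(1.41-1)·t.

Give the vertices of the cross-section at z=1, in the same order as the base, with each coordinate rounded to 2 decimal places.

t = z/height = 1/11 = 0.0909091
s = 1 + (scale-1)·z/height = 1 + (1.41-1)·1/11 = 1.037273
θ = twist·z/height = -351°·1/11 = -31.9091° = -0.556919 rad
cos θ = 0.848888, sin θ = -0.528573 (intermediates below are computed at full precision and shown rounded to 5 d.p.)
v1: (-4.5,-5) → rotate → (-6.46286,-1.86586) → ×s → (-6.70375,-1.93541) → (-6.70,-1.94)
v2: (-1,-3) → rotate → (-2.43461,-2.01809) → ×s → (-2.52535,-2.09331) → (-2.53,-2.09)
v3: (5,3) → rotate → (5.83016,-0.09620) → ×s → (6.04746,-0.09979) → (6.05,-0.10)
v4: (1,5) → rotate → (3.49175,3.71587) → ×s → (3.62190,3.85437) → (3.62,3.85)
v5: (-2,4) → rotate → (0.41652,4.45270) → ×s → (0.43204,4.61866) → (0.43,4.62)

Cross-section at z=1: (-6.70,-1.94) (-2.53,-2.09) (6.05,-0.10) (3.62,3.85) (0.43,4.62)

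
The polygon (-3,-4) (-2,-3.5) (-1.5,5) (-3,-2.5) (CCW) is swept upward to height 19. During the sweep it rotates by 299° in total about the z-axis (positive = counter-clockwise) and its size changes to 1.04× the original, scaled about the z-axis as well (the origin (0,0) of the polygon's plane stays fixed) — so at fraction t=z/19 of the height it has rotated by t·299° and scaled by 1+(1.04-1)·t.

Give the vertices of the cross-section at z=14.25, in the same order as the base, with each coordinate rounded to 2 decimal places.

Cross-section at z=14.25: (-0.66,5.11) (-1.04,4.02) (4.70,-2.61) (0.42,4.00)

t = z/height = 14.25/19 = 0.75
s = 1 + (scale-1)·z/height = 1 + (1.04-1)·14.25/19 = 1.030000
θ = twist·z/height = 299°·14.25/19 = 224.2500° = 3.913901 rad
cos θ = -0.716302, sin θ = -0.697790 (intermediates below are computed at full precision and shown rounded to 5 d.p.)
v1: (-3,-4) → rotate → (-0.64226,4.95858) → ×s → (-0.66152,5.10734) → (-0.66,5.11)
v2: (-2,-3.5) → rotate → (-1.00966,3.90264) → ×s → (-1.03995,4.01972) → (-1.04,4.02)
v3: (-1.5,5) → rotate → (4.56341,-2.53482) → ×s → (4.70031,-2.61087) → (4.70,-2.61)
v4: (-3,-2.5) → rotate → (0.40443,3.88413) → ×s → (0.41656,4.00065) → (0.42,4.00)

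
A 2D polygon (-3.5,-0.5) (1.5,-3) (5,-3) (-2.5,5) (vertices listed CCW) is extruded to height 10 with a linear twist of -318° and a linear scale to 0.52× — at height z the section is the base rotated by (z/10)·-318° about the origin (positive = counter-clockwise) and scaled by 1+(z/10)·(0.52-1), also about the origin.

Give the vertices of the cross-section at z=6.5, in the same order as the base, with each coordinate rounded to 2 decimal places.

Cross-section at z=6.5: (2.31,-0.77) (0.01,2.31) (-2.15,3.39) (-0.01,-3.85)

t = z/height = 6.5/10 = 0.65
s = 1 + (scale-1)·z/height = 1 + (0.52-1)·6.5/10 = 0.688000
θ = twist·z/height = -318°·6.5/10 = -206.7000° = -3.607596 rad
cos θ = -0.893371, sin θ = 0.449319 (intermediates below are computed at full precision and shown rounded to 5 d.p.)
v1: (-3.5,-0.5) → rotate → (3.35146,-1.12593) → ×s → (2.30580,-0.77464) → (2.31,-0.77)
v2: (1.5,-3) → rotate → (0.00790,3.35409) → ×s → (0.00544,2.30762) → (0.01,2.31)
v3: (5,-3) → rotate → (-3.11890,4.92671) → ×s → (-2.14580,3.38958) → (-2.15,3.39)
v4: (-2.5,5) → rotate → (-0.01317,-5.59015) → ×s → (-0.00906,-3.84603) → (-0.01,-3.85)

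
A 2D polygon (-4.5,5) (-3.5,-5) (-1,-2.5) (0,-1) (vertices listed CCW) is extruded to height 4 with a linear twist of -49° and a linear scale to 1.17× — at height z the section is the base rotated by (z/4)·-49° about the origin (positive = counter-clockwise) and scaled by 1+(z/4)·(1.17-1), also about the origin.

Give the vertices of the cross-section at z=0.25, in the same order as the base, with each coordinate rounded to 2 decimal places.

Cross-section at z=0.25: (-4.27,5.29) (-3.80,-4.86) (-1.14,-2.47) (-0.05,-1.01)

t = z/height = 0.25/4 = 0.0625
s = 1 + (scale-1)·z/height = 1 + (1.17-1)·0.25/4 = 1.010625
θ = twist·z/height = -49°·0.25/4 = -3.0625° = -0.053451 rad
cos θ = 0.998572, sin θ = -0.053425 (intermediates below are computed at full precision and shown rounded to 5 d.p.)
v1: (-4.5,5) → rotate → (-4.22645,5.23327) → ×s → (-4.27135,5.28888) → (-4.27,5.29)
v2: (-3.5,-5) → rotate → (-3.76213,-4.80587) → ×s → (-3.80210,-4.85693) → (-3.80,-4.86)
v3: (-1,-2.5) → rotate → (-1.13214,-2.44300) → ×s → (-1.14416,-2.46896) → (-1.14,-2.47)
v4: (0,-1) → rotate → (-0.05343,-0.99857) → ×s → (-0.05399,-1.00918) → (-0.05,-1.01)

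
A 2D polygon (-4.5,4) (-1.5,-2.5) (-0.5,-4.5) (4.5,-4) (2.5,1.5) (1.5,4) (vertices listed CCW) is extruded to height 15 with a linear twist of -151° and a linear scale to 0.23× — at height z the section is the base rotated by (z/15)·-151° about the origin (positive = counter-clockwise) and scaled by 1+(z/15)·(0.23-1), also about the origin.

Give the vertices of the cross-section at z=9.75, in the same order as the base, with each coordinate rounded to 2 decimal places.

Cross-section at z=9.75: (2.30,1.94) (-1.13,0.92) (-2.19,0.57) (-2.30,-1.94) (0.56,-1.34) (1.87,-1.02)

t = z/height = 9.75/15 = 0.65
s = 1 + (scale-1)·z/height = 1 + (0.23-1)·9.75/15 = 0.499500
θ = twist·z/height = -151°·9.75/15 = -98.1500° = -1.713041 rad
cos θ = -0.141765, sin θ = -0.989900 (intermediates below are computed at full precision and shown rounded to 5 d.p.)
v1: (-4.5,4) → rotate → (4.59754,3.88749) → ×s → (2.29647,1.94180) → (2.30,1.94)
v2: (-1.5,-2.5) → rotate → (-2.26210,1.83926) → ×s → (-1.12992,0.91871) → (-1.13,0.92)
v3: (-0.5,-4.5) → rotate → (-4.38367,1.13289) → ×s → (-2.18964,0.56588) → (-2.19,0.57)
v4: (4.5,-4) → rotate → (-4.59754,-3.88749) → ×s → (-2.29647,-1.94180) → (-2.30,-1.94)
v5: (2.5,1.5) → rotate → (1.13044,-2.68740) → ×s → (0.56465,-1.34236) → (0.56,-1.34)
v6: (1.5,4) → rotate → (3.74695,-2.05191) → ×s → (1.87160,-1.02493) → (1.87,-1.02)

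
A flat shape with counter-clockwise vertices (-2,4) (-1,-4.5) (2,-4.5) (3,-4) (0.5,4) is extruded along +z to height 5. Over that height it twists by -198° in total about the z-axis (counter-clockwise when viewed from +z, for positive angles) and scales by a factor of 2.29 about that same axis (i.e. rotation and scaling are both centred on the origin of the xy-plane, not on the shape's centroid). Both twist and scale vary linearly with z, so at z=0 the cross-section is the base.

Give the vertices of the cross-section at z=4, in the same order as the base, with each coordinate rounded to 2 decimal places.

t = z/height = 4/5 = 0.8
s = 1 + (scale-1)·z/height = 1 + (2.29-1)·4/5 = 2.032000
θ = twist·z/height = -198°·4/5 = -158.4000° = -2.764602 rad
cos θ = -0.929776, sin θ = -0.368125 (intermediates below are computed at full precision and shown rounded to 5 d.p.)
v1: (-2,4) → rotate → (3.33205,-2.98286) → ×s → (6.77073,-6.06117) → (6.77,-6.06)
v2: (-1,-4.5) → rotate → (-0.72678,4.55212) → ×s → (-1.47683,9.24991) → (-1.48,9.25)
v3: (2,-4.5) → rotate → (-3.51611,3.44775) → ×s → (-7.14474,7.00582) → (-7.14,7.01)
v4: (3,-4) → rotate → (-4.26183,2.61473) → ×s → (-8.66003,5.31314) → (-8.66,5.31)
v5: (0.5,4) → rotate → (1.00761,-3.90317) → ×s → (2.04746,-7.93124) → (2.05,-7.93)

Cross-section at z=4: (6.77,-6.06) (-1.48,9.25) (-7.14,7.01) (-8.66,5.31) (2.05,-7.93)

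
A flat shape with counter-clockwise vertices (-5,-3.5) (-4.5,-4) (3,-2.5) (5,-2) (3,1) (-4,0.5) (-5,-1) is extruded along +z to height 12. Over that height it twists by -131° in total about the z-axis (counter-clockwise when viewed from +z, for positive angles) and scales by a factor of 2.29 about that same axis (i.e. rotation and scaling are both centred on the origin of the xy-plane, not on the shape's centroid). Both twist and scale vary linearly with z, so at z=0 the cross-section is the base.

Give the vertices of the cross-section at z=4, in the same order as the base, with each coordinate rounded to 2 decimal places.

Cross-section at z=4: (-8.63,1.32) (-8.60,0.31) (0.63,-5.55) (3.20,-7.01) (4.09,-1.93) (-3.64,4.47) (-6.16,3.90)

t = z/height = 4/12 = 0.333333
s = 1 + (scale-1)·z/height = 1 + (2.29-1)·4/12 = 1.430000
θ = twist·z/height = -131°·4/12 = -43.6667° = -0.762127 rad
cos θ = 0.723369, sin θ = -0.690462 (intermediates below are computed at full precision and shown rounded to 5 d.p.)
v1: (-5,-3.5) → rotate → (-6.03346,0.92052) → ×s → (-8.62785,1.31634) → (-8.63,1.32)
v2: (-4.5,-4) → rotate → (-6.01701,0.21360) → ×s → (-8.60432,0.30545) → (-8.60,0.31)
v3: (3,-2.5) → rotate → (0.44395,-3.87981) → ×s → (0.63485,-5.54812) → (0.63,-5.55)
v4: (5,-2) → rotate → (2.23592,-4.89905) → ×s → (3.19737,-7.00564) → (3.20,-7.01)
v5: (3,1) → rotate → (2.86057,-1.34802) → ×s → (4.09061,-1.92766) → (4.09,-1.93)
v6: (-4,0.5) → rotate → (-2.54825,3.12353) → ×s → (-3.64399,4.46665) → (-3.64,4.47)
v7: (-5,-1) → rotate → (-4.30731,2.72894) → ×s → (-6.15945,3.90238) → (-6.16,3.90)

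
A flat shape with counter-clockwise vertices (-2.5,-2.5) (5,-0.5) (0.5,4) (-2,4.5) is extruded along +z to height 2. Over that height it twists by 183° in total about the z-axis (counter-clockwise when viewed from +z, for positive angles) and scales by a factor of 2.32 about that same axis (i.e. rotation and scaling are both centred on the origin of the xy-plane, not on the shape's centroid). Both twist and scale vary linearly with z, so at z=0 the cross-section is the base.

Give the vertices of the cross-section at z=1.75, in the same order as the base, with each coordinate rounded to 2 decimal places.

Cross-section at z=1.75: (6.90,3.24) (-9.77,4.68) (-3.94,-7.74) (0.76,-10.59)

t = z/height = 1.75/2 = 0.875
s = 1 + (scale-1)·z/height = 1 + (2.32-1)·1.75/2 = 2.155000
θ = twist·z/height = 183°·1.75/2 = 160.1250° = 2.794708 rad
cos θ = -0.940437, sin θ = 0.339969 (intermediates below are computed at full precision and shown rounded to 5 d.p.)
v1: (-2.5,-2.5) → rotate → (3.20101,1.50117) → ×s → (6.89819,3.23502) → (6.90,3.24)
v2: (5,-0.5) → rotate → (-4.53220,2.17006) → ×s → (-9.76689,4.67649) → (-9.77,4.68)
v3: (0.5,4) → rotate → (-1.83010,-3.59176) → ×s → (-3.94386,-7.74025) → (-3.94,-7.74)
v4: (-2,4.5) → rotate → (0.35101,-4.91190) → ×s → (0.75643,-10.58515) → (0.76,-10.59)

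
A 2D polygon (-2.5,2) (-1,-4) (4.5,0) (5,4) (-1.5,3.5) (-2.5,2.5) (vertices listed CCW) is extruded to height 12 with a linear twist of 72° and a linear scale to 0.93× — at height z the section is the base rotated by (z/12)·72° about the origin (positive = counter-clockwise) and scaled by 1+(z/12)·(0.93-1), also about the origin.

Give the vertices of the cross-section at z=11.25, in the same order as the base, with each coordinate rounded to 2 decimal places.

Cross-section at z=11.25: (-2.62,-1.44) (3.10,-2.29) (1.61,3.88) (-1.67,5.75) (-3.56,-0.04) (-3.05,-1.26)

t = z/height = 11.25/12 = 0.9375
s = 1 + (scale-1)·z/height = 1 + (0.93-1)·11.25/12 = 0.934375
θ = twist·z/height = 72°·11.25/12 = 67.5000° = 1.178097 rad
cos θ = 0.382683, sin θ = 0.923880 (intermediates below are computed at full precision and shown rounded to 5 d.p.)
v1: (-2.5,2) → rotate → (-2.80447,-1.54433) → ×s → (-2.62042,-1.44299) → (-2.62,-1.44)
v2: (-1,-4) → rotate → (3.31283,-2.45461) → ×s → (3.09543,-2.29353) → (3.10,-2.29)
v3: (4.5,0) → rotate → (1.72208,4.15746) → ×s → (1.60906,3.88462) → (1.61,3.88)
v4: (5,4) → rotate → (-1.78210,6.15013) → ×s → (-1.66515,5.74653) → (-1.67,5.75)
v5: (-1.5,3.5) → rotate → (-3.80760,-0.04643) → ×s → (-3.55773,-0.04338) → (-3.56,-0.04)
v6: (-2.5,2.5) → rotate → (-3.26641,-1.35299) → ×s → (-3.05205,-1.26420) → (-3.05,-1.26)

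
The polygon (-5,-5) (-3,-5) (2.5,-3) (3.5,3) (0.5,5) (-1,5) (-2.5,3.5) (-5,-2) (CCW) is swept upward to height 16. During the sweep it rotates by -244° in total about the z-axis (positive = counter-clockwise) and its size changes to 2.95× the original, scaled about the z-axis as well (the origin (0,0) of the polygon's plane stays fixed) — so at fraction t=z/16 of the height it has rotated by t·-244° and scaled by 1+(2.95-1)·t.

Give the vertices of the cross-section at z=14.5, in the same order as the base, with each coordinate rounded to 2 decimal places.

t = z/height = 14.5/16 = 0.90625
s = 1 + (scale-1)·z/height = 1 + (2.95-1)·14.5/16 = 2.767188
θ = twist·z/height = -244°·14.5/16 = -221.1250° = -3.859359 rad
cos θ = -0.753276, sin θ = 0.657704 (intermediates below are computed at full precision and shown rounded to 5 d.p.)
v1: (-5,-5) → rotate → (7.05490,0.47786) → ×s → (19.52224,1.32234) → (19.52,1.32)
v2: (-3,-5) → rotate → (5.54835,1.79327) → ×s → (15.35332,4.96232) → (15.35,4.96)
v3: (2.5,-3) → rotate → (0.08992,3.90409) → ×s → (0.24883,10.80335) → (0.25,10.80)
v4: (3.5,3) → rotate → (-4.60958,0.04213) → ×s → (-12.75557,0.11659) → (-12.76,0.12)
v5: (0.5,5) → rotate → (-3.66516,-3.43753) → ×s → (-10.14218,-9.51229) → (-10.14,-9.51)
v6: (-1,5) → rotate → (-2.53524,-4.42409) → ×s → (-7.01549,-12.24228) → (-7.02,-12.24)
v7: (-2.5,3.5) → rotate → (-0.41877,-4.28073) → ×s → (-1.15882,-11.84558) → (-1.16,-11.85)
v8: (-5,-2) → rotate → (5.08179,-1.78197) → ×s → (14.06227,-4.93104) → (14.06,-4.93)

Cross-section at z=14.5: (19.52,1.32) (15.35,4.96) (0.25,10.80) (-12.76,0.12) (-10.14,-9.51) (-7.02,-12.24) (-1.16,-11.85) (14.06,-4.93)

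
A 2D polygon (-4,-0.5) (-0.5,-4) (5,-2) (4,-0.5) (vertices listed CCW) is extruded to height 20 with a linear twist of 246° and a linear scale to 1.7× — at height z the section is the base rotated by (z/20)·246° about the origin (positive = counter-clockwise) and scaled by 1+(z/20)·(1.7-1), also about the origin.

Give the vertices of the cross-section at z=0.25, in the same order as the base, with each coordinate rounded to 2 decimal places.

Cross-section at z=0.25: (-4.00,-0.72) (-0.29,-4.06) (5.14,-1.74) (4.06,-0.29)

t = z/height = 0.25/20 = 0.0125
s = 1 + (scale-1)·z/height = 1 + (1.7-1)·0.25/20 = 1.008750
θ = twist·z/height = 246°·0.25/20 = 3.0750° = 0.053669 rad
cos θ = 0.998560, sin θ = 0.053643 (intermediates below are computed at full precision and shown rounded to 5 d.p.)
v1: (-4,-0.5) → rotate → (-3.96742,-0.71385) → ×s → (-4.00213,-0.72010) → (-4.00,-0.72)
v2: (-0.5,-4) → rotate → (-0.28471,-4.02106) → ×s → (-0.28720,-4.05625) → (-0.29,-4.06)
v3: (5,-2) → rotate → (5.10009,-1.72890) → ×s → (5.14471,-1.74403) → (5.14,-1.74)
v4: (4,-0.5) → rotate → (4.02106,-0.28471) → ×s → (4.05625,-0.28720) → (4.06,-0.29)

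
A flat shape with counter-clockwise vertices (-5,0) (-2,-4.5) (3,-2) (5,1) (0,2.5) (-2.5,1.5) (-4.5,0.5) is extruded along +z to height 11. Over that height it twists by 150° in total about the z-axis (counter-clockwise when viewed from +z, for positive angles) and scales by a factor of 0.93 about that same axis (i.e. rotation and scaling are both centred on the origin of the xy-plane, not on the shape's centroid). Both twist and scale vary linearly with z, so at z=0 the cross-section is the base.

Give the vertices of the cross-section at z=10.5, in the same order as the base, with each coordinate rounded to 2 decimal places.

Cross-section at z=10.5: (3.74,-2.80) (4.01,2.24) (-1.12,3.17) (-4.29,2.05) (-1.40,-1.87) (1.03,-2.52) (3.08,-2.89)

t = z/height = 10.5/11 = 0.954545
s = 1 + (scale-1)·z/height = 1 + (0.93-1)·10.5/11 = 0.933182
θ = twist·z/height = 150°·10.5/11 = 143.1818° = 2.498994 rad
cos θ = -0.800541, sin θ = 0.599278 (intermediates below are computed at full precision and shown rounded to 5 d.p.)
v1: (-5,0) → rotate → (4.00271,-2.99639) → ×s → (3.73525,-2.79618) → (3.74,-2.80)
v2: (-2,-4.5) → rotate → (4.29783,2.40388) → ×s → (4.01066,2.24326) → (4.01,2.24)
v3: (3,-2) → rotate → (-1.20307,3.39892) → ×s → (-1.12268,3.17181) → (-1.12,3.17)
v4: (5,1) → rotate → (-4.60198,2.19585) → ×s → (-4.29449,2.04912) → (-4.29,2.05)
v5: (0,2.5) → rotate → (-1.49819,-2.00135) → ×s → (-1.39809,-1.86763) → (-1.40,-1.87)
v6: (-2.5,1.5) → rotate → (1.10244,-2.69901) → ×s → (1.02877,-2.51866) → (1.03,-2.52)
v7: (-4.5,0.5) → rotate → (3.30280,-3.09702) → ×s → (3.08211,-2.89008) → (3.08,-2.89)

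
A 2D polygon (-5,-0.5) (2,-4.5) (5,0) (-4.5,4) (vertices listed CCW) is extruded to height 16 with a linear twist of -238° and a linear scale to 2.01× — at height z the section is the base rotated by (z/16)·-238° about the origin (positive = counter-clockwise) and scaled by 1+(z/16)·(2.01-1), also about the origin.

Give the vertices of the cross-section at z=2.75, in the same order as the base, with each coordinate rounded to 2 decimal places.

t = z/height = 2.75/16 = 0.171875
s = 1 + (scale-1)·z/height = 1 + (2.01-1)·2.75/16 = 1.173594
θ = twist·z/height = -238°·2.75/16 = -40.9063° = -0.713949 rad
cos θ = 0.755782, sin θ = -0.654823 (intermediates below are computed at full precision and shown rounded to 5 d.p.)
v1: (-5,-0.5) → rotate → (-4.10632,2.89623) → ×s → (-4.81915,3.39899) → (-4.82,3.40)
v2: (2,-4.5) → rotate → (-1.43514,-4.71067) → ×s → (-1.68427,-5.52841) → (-1.68,-5.53)
v3: (5,0) → rotate → (3.77891,-3.27412) → ×s → (4.43491,-3.84248) → (4.43,-3.84)
v4: (-4.5,4) → rotate → (-0.78173,5.96983) → ×s → (-0.91743,7.00616) → (-0.92,7.01)

Cross-section at z=2.75: (-4.82,3.40) (-1.68,-5.53) (4.43,-3.84) (-0.92,7.01)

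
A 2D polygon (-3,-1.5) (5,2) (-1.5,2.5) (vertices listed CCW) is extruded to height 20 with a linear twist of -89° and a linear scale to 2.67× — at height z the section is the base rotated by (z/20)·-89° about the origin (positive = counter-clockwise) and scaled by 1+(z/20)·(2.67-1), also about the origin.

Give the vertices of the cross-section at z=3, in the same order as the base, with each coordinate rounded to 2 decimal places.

Cross-section at z=3: (-4.08,-0.96) (6.66,0.99) (-1.10,3.47)

t = z/height = 3/20 = 0.15
s = 1 + (scale-1)·z/height = 1 + (2.67-1)·3/20 = 1.250500
θ = twist·z/height = -89°·3/20 = -13.3500° = -0.233001 rad
cos θ = 0.972978, sin θ = -0.230899 (intermediates below are computed at full precision and shown rounded to 5 d.p.)
v1: (-3,-1.5) → rotate → (-3.26528,-0.76677) → ×s → (-4.08323,-0.95885) → (-4.08,-0.96)
v2: (5,2) → rotate → (5.32669,0.79146) → ×s → (6.66102,0.98972) → (6.66,0.99)
v3: (-1.5,2.5) → rotate → (-0.88222,2.77879) → ×s → (-1.10322,3.47488) → (-1.10,3.47)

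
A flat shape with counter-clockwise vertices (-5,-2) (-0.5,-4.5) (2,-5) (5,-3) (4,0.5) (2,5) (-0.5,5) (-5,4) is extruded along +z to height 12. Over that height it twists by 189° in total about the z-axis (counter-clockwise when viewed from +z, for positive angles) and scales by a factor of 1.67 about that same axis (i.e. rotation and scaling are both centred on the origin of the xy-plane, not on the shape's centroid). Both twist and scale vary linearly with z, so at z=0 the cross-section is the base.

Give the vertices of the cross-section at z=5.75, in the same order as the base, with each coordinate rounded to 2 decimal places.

Cross-section at z=5.75: (2.71,-6.58) (5.95,-0.60) (6.58,2.71) (3.90,6.64) (-0.71,5.28) (-6.63,2.58) (-6.60,-0.73) (-5.22,-6.66)

t = z/height = 5.75/12 = 0.479167
s = 1 + (scale-1)·z/height = 1 + (1.67-1)·5.75/12 = 1.321042
θ = twist·z/height = 189°·5.75/12 = 90.5625° = 1.580614 rad
cos θ = -0.009817, sin θ = 0.999952 (intermediates below are computed at full precision and shown rounded to 5 d.p.)
v1: (-5,-2) → rotate → (2.04899,-4.98012) → ×s → (2.70680,-6.57895) → (2.71,-6.58)
v2: (-0.5,-4.5) → rotate → (4.50469,-0.45580) → ×s → (5.95089,-0.60213) → (5.95,-0.60)
v3: (2,-5) → rotate → (4.98012,2.04899) → ×s → (6.57895,2.70680) → (6.58,2.71)
v4: (5,-3) → rotate → (2.95077,5.02921) → ×s → (3.89809,6.64380) → (3.90,6.64)
v5: (4,0.5) → rotate → (-0.53925,3.99490) → ×s → (-0.71237,5.27743) → (-0.71,5.28)
v6: (2,5) → rotate → (-5.01939,1.95082) → ×s → (-6.63083,2.57711) → (-6.63,2.58)
v7: (-0.5,5) → rotate → (-4.99485,-0.54906) → ×s → (-6.59841,-0.72533) → (-6.60,-0.73)
v8: (-5,4) → rotate → (-3.95072,-5.03903) → ×s → (-5.21907,-6.65677) → (-5.22,-6.66)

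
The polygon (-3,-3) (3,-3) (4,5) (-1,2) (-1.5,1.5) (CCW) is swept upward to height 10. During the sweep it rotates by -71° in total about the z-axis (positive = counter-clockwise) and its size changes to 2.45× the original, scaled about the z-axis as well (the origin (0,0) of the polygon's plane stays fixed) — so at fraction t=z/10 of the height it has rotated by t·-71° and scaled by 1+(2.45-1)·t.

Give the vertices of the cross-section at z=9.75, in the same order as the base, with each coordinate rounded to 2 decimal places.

Cross-section at z=9.75: (-9.34,4.20) (-4.20,-9.34) (14.71,-4.75) (3.66,3.97) (2.10,4.67)

t = z/height = 9.75/10 = 0.975
s = 1 + (scale-1)·z/height = 1 + (2.45-1)·9.75/10 = 2.413750
θ = twist·z/height = -71°·9.75/10 = -69.2250° = -1.208204 rad
cos θ = 0.354699, sin θ = -0.934981 (intermediates below are computed at full precision and shown rounded to 5 d.p.)
v1: (-3,-3) → rotate → (-3.86904,1.74084) → ×s → (-9.33889,4.20196) → (-9.34,4.20)
v2: (3,-3) → rotate → (-1.74084,-3.86904) → ×s → (-4.20196,-9.33889) → (-4.20,-9.34)
v3: (4,5) → rotate → (6.09370,-1.96643) → ×s → (14.70867,-4.74646) → (14.71,-4.75)
v4: (-1,2) → rotate → (1.51526,1.64438) → ×s → (3.65746,3.96912) → (3.66,3.97)
v5: (-1.5,1.5) → rotate → (0.87042,1.93452) → ×s → (2.10098,4.66945) → (2.10,4.67)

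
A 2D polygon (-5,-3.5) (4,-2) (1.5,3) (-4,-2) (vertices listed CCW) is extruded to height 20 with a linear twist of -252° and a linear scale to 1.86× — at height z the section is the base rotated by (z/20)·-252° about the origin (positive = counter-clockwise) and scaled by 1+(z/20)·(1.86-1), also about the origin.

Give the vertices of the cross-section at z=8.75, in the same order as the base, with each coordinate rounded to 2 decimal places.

t = z/height = 8.75/20 = 0.4375
s = 1 + (scale-1)·z/height = 1 + (1.86-1)·8.75/20 = 1.376250
θ = twist·z/height = -252°·8.75/20 = -110.2500° = -1.924226 rad
cos θ = -0.346117, sin θ = -0.938191 (intermediates below are computed at full precision and shown rounded to 5 d.p.)
v1: (-5,-3.5) → rotate → (-1.55308,5.90237) → ×s → (-2.13743,8.12313) → (-2.14,8.12)
v2: (4,-2) → rotate → (-3.26085,-3.06053) → ×s → (-4.48775,-4.21206) → (-4.49,-4.21)
v3: (1.5,3) → rotate → (2.29540,-2.44564) → ×s → (3.15904,-3.36581) → (3.16,-3.37)
v4: (-4,-2) → rotate → (-0.49191,4.44500) → ×s → (-0.67700,6.11743) → (-0.68,6.12)

Cross-section at z=8.75: (-2.14,8.12) (-4.49,-4.21) (3.16,-3.37) (-0.68,6.12)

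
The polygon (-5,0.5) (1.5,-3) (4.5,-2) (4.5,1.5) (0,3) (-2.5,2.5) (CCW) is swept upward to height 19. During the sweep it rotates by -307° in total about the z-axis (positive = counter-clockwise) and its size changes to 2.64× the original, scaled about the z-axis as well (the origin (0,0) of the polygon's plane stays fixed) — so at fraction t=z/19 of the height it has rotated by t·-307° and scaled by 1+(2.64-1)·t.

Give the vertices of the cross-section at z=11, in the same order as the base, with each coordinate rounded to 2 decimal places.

Cross-section at z=11: (9.78,-0.59) (-3.15,5.73) (-8.92,3.55) (-8.65,-3.27) (0.23,-5.84) (5.06,-4.68)

t = z/height = 11/19 = 0.578947
s = 1 + (scale-1)·z/height = 1 + (2.64-1)·11/19 = 1.949474
θ = twist·z/height = -307°·11/19 = -177.7368° = -3.102093 rad
cos θ = -0.999220, sin θ = -0.039489 (intermediates below are computed at full precision and shown rounded to 5 d.p.)
v1: (-5,0.5) → rotate → (5.01584,-0.30216) → ×s → (9.77826,-0.58906) → (9.78,-0.59)
v2: (1.5,-3) → rotate → (-1.61730,2.93843) → ×s → (-3.15288,5.72838) → (-3.15,5.73)
v3: (4.5,-2) → rotate → (-4.57547,1.82074) → ×s → (-8.91976,3.54948) → (-8.92,3.55)
v4: (4.5,1.5) → rotate → (-4.43726,-1.67653) → ×s → (-8.65031,-3.26835) → (-8.65,-3.27)
v5: (0,3) → rotate → (0.11847,-2.99766) → ×s → (0.23095,-5.84386) → (0.23,-5.84)
v6: (-2.5,2.5) → rotate → (2.59677,-2.39933) → ×s → (5.06234,-4.67742) → (5.06,-4.68)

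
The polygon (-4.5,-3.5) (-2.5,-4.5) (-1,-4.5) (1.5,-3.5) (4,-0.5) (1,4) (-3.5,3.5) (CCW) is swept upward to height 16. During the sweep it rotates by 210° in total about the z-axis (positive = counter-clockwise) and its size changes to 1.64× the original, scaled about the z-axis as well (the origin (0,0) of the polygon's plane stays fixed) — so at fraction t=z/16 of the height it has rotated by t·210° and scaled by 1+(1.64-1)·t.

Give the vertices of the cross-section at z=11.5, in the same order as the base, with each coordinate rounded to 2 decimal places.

t = z/height = 11.5/16 = 0.71875
s = 1 + (scale-1)·z/height = 1 + (1.64-1)·11.5/16 = 1.460000
θ = twist·z/height = 210°·11.5/16 = 150.9375° = 2.634356 rad
cos θ = -0.874090, sin θ = 0.485763 (intermediates below are computed at full precision and shown rounded to 5 d.p.)
v1: (-4.5,-3.5) → rotate → (5.63358,0.87338) → ×s → (8.22502,1.27514) → (8.23,1.28)
v2: (-2.5,-4.5) → rotate → (4.37116,2.71900) → ×s → (6.38190,3.96974) → (6.38,3.97)
v3: (-1,-4.5) → rotate → (3.06003,3.44764) → ×s → (4.46764,5.03356) → (4.47,5.03)
v4: (1.5,-3.5) → rotate → (0.38904,3.78796) → ×s → (0.56799,5.53042) → (0.57,5.53)
v5: (4,-0.5) → rotate → (-3.25348,2.38010) → ×s → (-4.75008,3.47494) → (-4.75,3.47)
v6: (1,4) → rotate → (-2.81714,-3.01060) → ×s → (-4.11303,-4.39547) → (-4.11,-4.40)
v7: (-3.5,3.5) → rotate → (1.35914,-4.75949) → ×s → (1.98435,-6.94885) → (1.98,-6.95)

Cross-section at z=11.5: (8.23,1.28) (6.38,3.97) (4.47,5.03) (0.57,5.53) (-4.75,3.47) (-4.11,-4.40) (1.98,-6.95)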